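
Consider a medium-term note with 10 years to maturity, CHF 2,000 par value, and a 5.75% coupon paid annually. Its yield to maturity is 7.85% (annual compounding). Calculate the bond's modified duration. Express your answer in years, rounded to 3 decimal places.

7.124 years

Periodic yield y = 0.0785. First find Macaulay duration:
  t   CF        PV=CF/(1+0.0785)^t    t·PV
  1       115.00       106.6296       106.6296
  2       115.00        98.8684       197.7368
  3       115.00        91.6721       275.0164
  4       115.00        84.9997       339.9987
  5       115.00        78.8129       394.0643
  6       115.00        73.0764       438.4582
  7       115.00        67.7574       474.3019
  8       115.00        62.8256       502.6048
  9       115.00        58.2528       524.2748
  10    2,115.00       993.3651     9,933.6505
  Σ                  1,716.2598    13,186.7360
P = 1,716.2598; Macaulay duration = 13,186.7360 / 1,716.2598 = 7.68341 years.
Modified duration = D_Mac / (1 + y) = 7.68341 / 1.0785 = 7.12417 years.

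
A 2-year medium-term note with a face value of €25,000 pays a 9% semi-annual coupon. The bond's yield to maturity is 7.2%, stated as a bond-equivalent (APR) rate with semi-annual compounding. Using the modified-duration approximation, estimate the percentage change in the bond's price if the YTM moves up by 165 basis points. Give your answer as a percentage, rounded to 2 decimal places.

Periodic yield y = 0.036. Modified duration first:
  t   CF        PV=CF/(1+0.036)^t    t·PV
  1     1,125.00     1,085.9073     1,085.9073
  2     1,125.00     1,048.1731     2,096.3462
  3     1,125.00     1,011.7501     3,035.2503
  4    26,125.00    22,678.6541    90,714.6165
  Σ                 25,824.4847    96,932.1203
P = 25,824.4847; D_Mac = 3.75350 half-year periods = 1.87675 yrs; D_mod = 1.87675/(1+0.036) = 1.81153 yrs.
ΔP/P ≈ -D_mod · Δy = -1.81153 × (+0.0165) = -0.029890 = -2.9890%.

-2.99%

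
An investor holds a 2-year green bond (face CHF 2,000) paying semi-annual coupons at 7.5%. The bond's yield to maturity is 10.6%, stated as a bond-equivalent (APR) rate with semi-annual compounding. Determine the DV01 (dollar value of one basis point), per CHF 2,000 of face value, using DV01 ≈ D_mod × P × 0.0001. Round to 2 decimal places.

Periodic yield y = 0.053.
  t   CF        PV=CF/(1+0.053)^t    t·PV
  1        75.00        71.2251        71.2251
  2        75.00        67.6401       135.2803
  3        75.00        64.2357       192.7070
  4     2,075.00     1,687.7364     6,750.9456
  Σ                  1,890.8373     7,150.1579
P = 1,890.8373; D_Mac = 3.78148 half-year periods = 1.89074 yrs; D_mod = 1.79557 yrs.
DV01 ≈ 1.79557 × 1,890.8373 × 0.0001 = 0.339514.

CHF 0.34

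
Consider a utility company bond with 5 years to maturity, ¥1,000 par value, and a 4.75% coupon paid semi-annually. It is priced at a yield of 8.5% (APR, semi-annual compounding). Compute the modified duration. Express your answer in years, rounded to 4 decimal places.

Periodic yield y = 0.0425. First find Macaulay duration:
  t   CF        PV=CF/(1+0.0425)^t    t·PV
  1        23.75        22.7818        22.7818
  2        23.75        21.8530        43.7060
  3        23.75        20.9621        62.8864
  4        23.75        20.1076        80.4302
  5        23.75        19.2878        96.4391
  6        23.75        18.5015       111.0091
  7        23.75        17.7473       124.2308
  8        23.75        17.0237       136.1900
  9        23.75        16.3297       146.9676
  10    1,023.75       675.2013     6,752.0131
  Σ                    849.7959     7,576.6541
P = 849.7959; Macaulay duration = 7,576.6541 / 849.7959 = 8.91585 half-year periods = 4.45793 years.
Modified duration = D_Mac / (1 + y) = 4.45793 / 1.0425 = 4.27619 years.

4.2762 years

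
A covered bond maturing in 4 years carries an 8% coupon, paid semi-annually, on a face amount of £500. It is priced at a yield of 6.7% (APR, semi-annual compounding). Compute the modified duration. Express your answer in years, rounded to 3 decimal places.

3.400 years

Periodic yield y = 0.0335. First find Macaulay duration:
  t   CF        PV=CF/(1+0.0335)^t    t·PV
  1        20.00        19.3517        19.3517
  2        20.00        18.7244        37.4489
  3        20.00        18.1175        54.3525
  4        20.00        17.5302        70.1210
  5        20.00        16.9620        84.8101
  6        20.00        16.4122        98.4733
  7        20.00        15.8802       111.1616
  8       520.00       399.5025     3,196.0200
  Σ                    522.4809     3,671.7390
P = 522.4809; Macaulay duration = 3,671.7390 / 522.4809 = 7.02751 half-year periods = 3.51375 years.
Modified duration = D_Mac / (1 + y) = 3.51375 / 1.0335 = 3.39986 years.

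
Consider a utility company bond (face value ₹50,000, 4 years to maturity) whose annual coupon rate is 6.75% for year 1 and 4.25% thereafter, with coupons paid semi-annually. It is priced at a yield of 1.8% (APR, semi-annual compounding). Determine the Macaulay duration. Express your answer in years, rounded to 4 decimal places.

3.6694 years

Periodic yield y = 0.009. Discount each cash flow and weight by its period:
  t   CF        PV=CF/(1+0.009)^t    t·PV
  1     1,687.50     1,672.4480     1,672.4480
  2     1,687.50     1,657.5302     3,315.0604
  3     1,062.50     1,034.3212     3,102.9637
  4     1,062.50     1,025.0954     4,100.3815
  5     1,062.50     1,015.9518     5,079.7590
  6     1,062.50     1,006.8898     6,041.3388
  7     1,062.50       997.9086     6,985.3604
  8    51,062.50    47,530.5395   380,244.3161
  Σ                 55,940.6845   410,541.6279
Price P = Σ PV = 55,940.6845.
Macaulay duration = Σ(t·PV) / P = 410,541.6279 / 55,940.6845 = 7.33887 half-year periods.
In years: 7.33887 / 2 = 3.66944 years.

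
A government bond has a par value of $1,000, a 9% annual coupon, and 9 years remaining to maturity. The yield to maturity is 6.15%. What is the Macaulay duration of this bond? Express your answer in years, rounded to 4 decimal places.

6.7582 years

Periodic yield y = 0.0615. Discount each cash flow and weight by its year:
  t   CF        PV=CF/(1+0.0615)^t    t·PV
  1        90.00        84.7857        84.7857
  2        90.00        79.8735       159.7469
  3        90.00        75.2458       225.7375
  4        90.00        70.8863       283.5453
  5        90.00        66.7794       333.8970
  6        90.00        62.9104       377.4625
  7        90.00        59.2656       414.8590
  8        90.00        55.8319       446.6553
  9     1,090.00       637.0104     5,733.0934
  Σ                  1,192.5890     8,059.7827
Price P = Σ PV = 1,192.5890.
Macaulay duration = Σ(t·PV) / P = 8,059.7827 / 1,192.5890 = 6.75822 years.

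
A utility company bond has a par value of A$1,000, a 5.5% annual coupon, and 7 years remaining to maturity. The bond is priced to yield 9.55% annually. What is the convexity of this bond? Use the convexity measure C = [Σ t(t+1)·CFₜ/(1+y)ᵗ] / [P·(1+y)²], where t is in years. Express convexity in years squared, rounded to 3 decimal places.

With y = 0.0955:
  t   CF        PV=CF/(1+0.0955)^t    t·PV        t(t+1)·PV
  1        55.00        50.2054        50.2054         100.4108
  2        55.00        45.8287        91.6575         274.9724
  3        55.00        41.8336       125.5009         502.0036
  4        55.00        38.1868       152.7472         763.7358
  5        55.00        34.8579       174.2893       1,045.7359
  6        55.00        31.8191       190.9148       1,336.4038
  7     1,055.00       557.1419     3,899.9930      31,199.9439
  Σ                    799.8734     4,685.3081      35,223.2062
P = 799.8734.
Convexity = Σ t(t+1)·PV / [P·(1+y)²] = 35,223.2062 / (799.8734 × 1.200120) = 36.69297.

36.693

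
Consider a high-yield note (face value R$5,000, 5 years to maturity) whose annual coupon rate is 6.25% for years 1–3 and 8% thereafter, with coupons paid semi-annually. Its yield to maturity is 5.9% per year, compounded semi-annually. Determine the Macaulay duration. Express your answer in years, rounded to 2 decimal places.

4.37 years

Periodic yield y = 0.0295. Discount each cash flow and weight by its period:
  t   CF        PV=CF/(1+0.0295)^t    t·PV
  1       156.25       151.7727       151.7727
  2       156.25       147.4237       294.8474
  3       156.25       143.1993       429.5980
  4       156.25       139.0960       556.3840
  5       156.25       135.1102       675.5512
  6       156.25       131.2387       787.4322
  7       200.00       163.1720     1,142.2037
  8       200.00       158.4963     1,267.9706
  9       200.00       153.9547     1,385.5919
  10    5,200.00     3,888.1216    38,881.2156
  Σ                  5,211.5852    45,572.5673
Price P = Σ PV = 5,211.5852.
Macaulay duration = Σ(t·PV) / P = 45,572.5673 / 5,211.5852 = 8.74447 half-year periods.
In years: 8.74447 / 2 = 4.37224 years.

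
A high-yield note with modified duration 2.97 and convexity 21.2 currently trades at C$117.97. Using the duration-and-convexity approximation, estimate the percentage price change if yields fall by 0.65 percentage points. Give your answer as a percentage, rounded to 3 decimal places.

+1.975%

Duration effect: -D_mod·Δy = -2.97 × (-0.0065) = +0.019305
Convexity effect: ½·C·(Δy)² = 0.5 × 21.2 × (-0.0065)² = +0.00044785
ΔP/P ≈ +0.019305 + 0.00044785 = +0.01975285
= +1.975285%.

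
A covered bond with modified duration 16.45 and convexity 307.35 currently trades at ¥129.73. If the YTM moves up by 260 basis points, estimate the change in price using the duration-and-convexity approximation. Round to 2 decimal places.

Duration effect: -D_mod·Δy = -16.45 × (+0.026) = -0.427700
Convexity effect: ½·C·(Δy)² = 0.5 × 307.35 × (0.026)² = +0.1038843
ΔP/P ≈ -0.427700 + 0.1038843 = -0.3238157
ΔP ≈ 129.73 × (-0.3238157) = -42.008610761.

-¥42.01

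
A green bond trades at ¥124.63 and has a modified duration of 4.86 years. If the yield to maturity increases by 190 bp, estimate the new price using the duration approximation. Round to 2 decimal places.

¥113.12

Duration approximation: ΔP/P ≈ -D_mod · Δy = -4.86 × (+0.019) = -0.092340.
New price ≈ 124.63 × (1 - 0.092340) = 113.1216658.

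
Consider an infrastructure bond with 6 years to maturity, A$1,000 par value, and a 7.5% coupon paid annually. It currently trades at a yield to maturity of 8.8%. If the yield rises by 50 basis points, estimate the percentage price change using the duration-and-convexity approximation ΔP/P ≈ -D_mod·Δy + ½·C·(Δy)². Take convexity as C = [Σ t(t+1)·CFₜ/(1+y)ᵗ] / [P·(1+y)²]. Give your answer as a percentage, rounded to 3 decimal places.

With y = 0.088:
  t   CF        PV=CF/(1+0.088)^t    t·PV        t(t+1)·PV
  1        75.00        68.9338        68.9338         137.8676
  2        75.00        63.3583       126.7166         380.1498
  3        75.00        58.2337       174.7012         698.8047
  4        75.00        53.5236       214.0946       1,070.4729
  5        75.00        49.1945       245.9726       1,475.8358
  6     1,075.00       648.0897     3,888.5380      27,219.7657
  Σ                    941.3337     4,718.9568      30,982.8965
P = 941.3337; D_Mac = 5.01305 yrs; D_mod = 4.60759 yrs; C = 27.80485.
Duration effect: -4.60759 × (+0.005) = -0.023038
Convexity effect: 0.5 × 27.80485 × (0.005)² = +0.0003476
ΔP/P ≈ -0.023038 + 0.0003476 = -0.022690 = -2.2690%.

-2.269%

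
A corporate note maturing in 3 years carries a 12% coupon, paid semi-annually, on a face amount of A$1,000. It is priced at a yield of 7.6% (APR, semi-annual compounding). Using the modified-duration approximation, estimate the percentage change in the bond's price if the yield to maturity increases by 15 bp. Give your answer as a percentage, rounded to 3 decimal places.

Periodic yield y = 0.038. Modified duration first:
  t   CF        PV=CF/(1+0.038)^t    t·PV
  1        60.00        57.8035        57.8035
  2        60.00        55.6873       111.3747
  3        60.00        53.6487       160.9461
  4        60.00        51.6847       206.7387
  5        60.00        49.7926       248.9628
  6     1,060.00       847.4649     5,084.7897
  Σ                  1,116.0817     5,870.6155
P = 1,116.0817; D_Mac = 5.26002 half-year periods = 2.63001 yrs; D_mod = 2.63001/(1+0.038) = 2.53373 yrs.
ΔP/P ≈ -D_mod · Δy = -2.53373 × (+0.0015) = -0.003801 = -0.3801%.

-0.380%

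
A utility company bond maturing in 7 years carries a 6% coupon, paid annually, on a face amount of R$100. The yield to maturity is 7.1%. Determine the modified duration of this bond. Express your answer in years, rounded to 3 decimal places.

5.489 years

Periodic yield y = 0.071. First find Macaulay duration:
  t   CF        PV=CF/(1+0.071)^t    t·PV
  1         6.00         5.6022         5.6022
  2         6.00         5.2309        10.4617
  3         6.00         4.8841        14.6522
  4         6.00         4.5603        18.2412
  5         6.00         4.2580        21.2899
  6         6.00         3.9757        23.8542
  7       106.00        65.5812       459.0686
  Σ                     94.0924       553.1702
P = 94.0924; Macaulay duration = 553.1702 / 94.0924 = 5.87901 years.
Modified duration = D_Mac / (1 + y) = 5.87901 / 1.071 = 5.48927 years.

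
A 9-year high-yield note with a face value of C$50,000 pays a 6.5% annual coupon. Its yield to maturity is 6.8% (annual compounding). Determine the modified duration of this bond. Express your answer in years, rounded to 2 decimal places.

Periodic yield y = 0.068. First find Macaulay duration:
  t   CF        PV=CF/(1+0.068)^t    t·PV
  1     3,250.00     3,043.0712     3,043.0712
  2     3,250.00     2,849.3176     5,698.6351
  3     3,250.00     2,667.9003     8,003.7010
  4     3,250.00     2,498.0340     9,992.1361
  5     3,250.00     2,338.9832    11,694.9159
  6     3,250.00     2,190.0592    13,140.3549
  7     3,250.00     2,050.6172    14,354.3203
  8     3,250.00     1,920.0535    15,360.4283
  9    53,250.00    29,456.3097   265,106.7877
  Σ                 49,014.3459   346,394.3505
P = 49,014.3459; Macaulay duration = 346,394.3505 / 49,014.3459 = 7.06720 years.
Modified duration = D_Mac / (1 + y) = 7.06720 / 1.068 = 6.61723 years.

6.62 years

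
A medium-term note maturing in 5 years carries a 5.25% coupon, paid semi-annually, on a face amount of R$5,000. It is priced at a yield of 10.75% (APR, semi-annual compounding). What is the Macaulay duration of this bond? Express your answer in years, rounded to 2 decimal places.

4.38 years

Periodic yield y = 0.05375. Discount each cash flow and weight by its period:
  t   CF        PV=CF/(1+0.05375)^t    t·PV
  1       131.25       124.5552       124.5552
  2       131.25       118.2018       236.4036
  3       131.25       112.1725       336.5176
  4       131.25       106.4508       425.8032
  5       131.25       101.0209       505.1047
  6       131.25        95.8680       575.2082
  7       131.25        90.9780       636.8457
  8       131.25        86.3373       690.6986
  9       131.25        81.9334       737.4007
  10    5,131.25     3,039.8160    30,398.1601
  Σ                  3,957.3340    34,666.6976
Price P = Σ PV = 3,957.3340.
Macaulay duration = Σ(t·PV) / P = 34,666.6976 / 3,957.3340 = 8.76011 half-year periods.
In years: 8.76011 / 2 = 4.38006 years.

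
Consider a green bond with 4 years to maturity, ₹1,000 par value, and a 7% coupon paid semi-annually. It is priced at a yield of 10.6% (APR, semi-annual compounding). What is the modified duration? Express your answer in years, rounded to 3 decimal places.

3.347 years

Periodic yield y = 0.053. First find Macaulay duration:
  t   CF        PV=CF/(1+0.053)^t    t·PV
  1        35.00        33.2384        33.2384
  2        35.00        31.5654        63.1308
  3        35.00        29.9766        89.9299
  4        35.00        28.4678       113.8714
  5        35.00        27.0350       135.1749
  6        35.00        25.6743       154.0455
  7        35.00        24.3820       170.6740
  8     1,035.00       684.7206     5,477.7646
  Σ                    885.0601     6,237.8296
P = 885.0601; Macaulay duration = 6,237.8296 / 885.0601 = 7.04792 half-year periods = 3.52396 years.
Modified duration = D_Mac / (1 + y) = 3.52396 / 1.053 = 3.34659 years.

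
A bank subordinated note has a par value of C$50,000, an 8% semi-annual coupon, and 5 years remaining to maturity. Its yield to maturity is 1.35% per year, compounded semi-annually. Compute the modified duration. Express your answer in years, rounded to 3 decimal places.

Periodic yield y = 0.00675. First find Macaulay duration:
  t   CF        PV=CF/(1+0.00675)^t    t·PV
  1     2,000.00     1,986.5905     1,986.5905
  2     2,000.00     1,973.2709     3,946.5419
  3     2,000.00     1,960.0407     5,880.1220
  4     2,000.00     1,946.8991     7,787.5964
  5     2,000.00     1,933.8456     9,669.2282
  6     2,000.00     1,920.8797    11,525.2782
  7     2,000.00     1,908.0007    13,356.0048
  8     2,000.00     1,895.2080    15,161.6643
  9     2,000.00     1,882.5012    16,942.5104
  10   52,000.00    48,616.8662   486,168.6616
  Σ                 66,024.1026   572,424.1982
P = 66,024.1026; Macaulay duration = 572,424.1982 / 66,024.1026 = 8.66993 half-year periods = 4.33496 years.
Modified duration = D_Mac / (1 + y) = 4.33496 / 1.00675 = 4.30590 years.

4.306 years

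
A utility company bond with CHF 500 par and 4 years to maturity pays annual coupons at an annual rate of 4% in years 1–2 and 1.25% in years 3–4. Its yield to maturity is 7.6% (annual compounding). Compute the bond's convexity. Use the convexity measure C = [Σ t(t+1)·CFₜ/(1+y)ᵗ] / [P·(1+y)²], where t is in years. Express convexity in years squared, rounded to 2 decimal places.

16.00

With y = 0.076:
  t   CF        PV=CF/(1+0.076)^t    t·PV        t(t+1)·PV
  1        20.00        18.5874        18.5874          37.1747
  2        20.00        17.2745        34.5490         103.6470
  3         6.25         5.0170        15.0510          60.2039
  4       506.25       377.6730     1,510.6920       7,553.4602
  Σ                    418.5519     1,578.8794       7,754.4858
P = 418.5519.
Convexity = Σ t(t+1)·PV / [P·(1+y)²] = 7,754.4858 / (418.5519 × 1.157776) = 16.00218.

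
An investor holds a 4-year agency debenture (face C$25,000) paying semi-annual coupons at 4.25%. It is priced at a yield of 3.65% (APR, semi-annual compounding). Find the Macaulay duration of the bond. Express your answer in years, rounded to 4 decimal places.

Periodic yield y = 0.01825. Discount each cash flow and weight by its period:
  t   CF        PV=CF/(1+0.01825)^t    t·PV
  1       531.25       521.7285       521.7285
  2       531.25       512.3776     1,024.7551
  3       531.25       503.1943     1,509.5828
  4       531.25       494.1756     1,976.7023
  5       531.25       485.3185     2,426.5925
  6       531.25       476.6202     2,859.7211
  7       531.25       468.0778     3,276.5444
  8    25,531.25    22,092.0862   176,736.6892
  Σ                 25,553.5785   190,332.3158
Price P = Σ PV = 25,553.5785.
Macaulay duration = Σ(t·PV) / P = 190,332.3158 / 25,553.5785 = 7.44836 half-year periods.
In years: 7.44836 / 2 = 3.72418 years.

3.7242 years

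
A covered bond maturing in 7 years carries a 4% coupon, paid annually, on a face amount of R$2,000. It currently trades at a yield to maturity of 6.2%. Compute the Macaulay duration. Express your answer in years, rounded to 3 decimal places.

6.182 years

Periodic yield y = 0.062. Discount each cash flow and weight by its year:
  t   CF        PV=CF/(1+0.062)^t    t·PV
  1        80.00        75.3296        75.3296
  2        80.00        70.9318       141.8636
  3        80.00        66.7908       200.3723
  4        80.00        62.8915       251.5660
  5        80.00        59.2199       296.0993
  6        80.00        55.7626       334.5755
  7     2,080.00     1,365.1857     9,556.2996
  Σ                  1,756.1117    10,856.1059
Price P = Σ PV = 1,756.1117.
Macaulay duration = Σ(t·PV) / P = 10,856.1059 / 1,756.1117 = 6.18190 years.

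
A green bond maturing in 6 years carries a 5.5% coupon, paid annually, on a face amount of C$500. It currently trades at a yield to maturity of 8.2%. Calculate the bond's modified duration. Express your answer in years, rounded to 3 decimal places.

4.818 years

Periodic yield y = 0.082. First find Macaulay duration:
  t   CF        PV=CF/(1+0.082)^t    t·PV
  1        27.50        25.4159        25.4159
  2        27.50        23.4897        46.9795
  3        27.50        21.7096        65.1287
  4        27.50        20.0643        80.2571
  5        27.50        18.5437        92.7185
  6       527.50       328.7448     1,972.4688
  Σ                    437.9680     2,282.9685
P = 437.9680; Macaulay duration = 2,282.9685 / 437.9680 = 5.21264 years.
Modified duration = D_Mac / (1 + y) = 5.21264 / 1.082 = 4.81760 years.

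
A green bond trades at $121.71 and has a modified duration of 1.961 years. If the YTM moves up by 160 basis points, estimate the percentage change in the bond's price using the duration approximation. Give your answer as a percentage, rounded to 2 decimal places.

Duration approximation: ΔP/P ≈ -D_mod · Δy = -1.961 × (+0.016) = -0.031376.
As a percentage: -3.1376%.

-3.14%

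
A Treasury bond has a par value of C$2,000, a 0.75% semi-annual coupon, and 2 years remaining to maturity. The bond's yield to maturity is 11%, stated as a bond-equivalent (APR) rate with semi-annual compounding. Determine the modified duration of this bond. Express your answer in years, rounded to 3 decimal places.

Periodic yield y = 0.055. First find Macaulay duration:
  t   CF        PV=CF/(1+0.055)^t    t·PV
  1         7.50         7.1090         7.1090
  2         7.50         6.7384        13.4768
  3         7.50         6.3871        19.1613
  4     2,007.50     1,620.4876     6,481.9504
  Σ                  1,640.7221     6,521.6975
P = 1,640.7221; Macaulay duration = 6,521.6975 / 1,640.7221 = 3.97489 half-year periods = 1.98745 years.
Modified duration = D_Mac / (1 + y) = 1.98745 / 1.055 = 1.88384 years.

1.884 years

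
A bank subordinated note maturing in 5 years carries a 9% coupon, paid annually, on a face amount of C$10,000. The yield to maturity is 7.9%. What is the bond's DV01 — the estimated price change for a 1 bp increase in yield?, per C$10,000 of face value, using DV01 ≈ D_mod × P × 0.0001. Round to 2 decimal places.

Periodic yield y = 0.079.
  t   CF        PV=CF/(1+0.079)^t    t·PV
  1       900.00       834.1057       834.1057
  2       900.00       773.0358     1,546.0716
  3       900.00       716.4373     2,149.3118
  4       900.00       663.9826     2,655.9306
  5    10,900.00     7,452.7967    37,263.9835
  Σ                 10,440.3581    44,449.4032
P = 10,440.3581; D_Mac = 4.25746 yrs; D_mod = 3.94575 yrs.
DV01 ≈ 3.94575 × 10,440.3581 × 0.0001 = 4.119500.

C$4.12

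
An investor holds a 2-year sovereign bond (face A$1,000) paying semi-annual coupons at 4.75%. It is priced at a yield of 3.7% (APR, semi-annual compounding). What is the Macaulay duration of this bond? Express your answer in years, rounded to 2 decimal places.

Periodic yield y = 0.0185. Discount each cash flow and weight by its period:
  t   CF        PV=CF/(1+0.0185)^t    t·PV
  1        23.75        23.3186        23.3186
  2        23.75        22.8950        45.7901
  3        23.75        22.4792        67.4375
  4     1,023.75       951.3707     3,805.4829
  Σ                  1,020.0636     3,942.0291
Price P = Σ PV = 1,020.0636.
Macaulay duration = Σ(t·PV) / P = 3,942.0291 / 1,020.0636 = 3.86449 half-year periods.
In years: 3.86449 / 2 = 1.93225 years.

1.93 years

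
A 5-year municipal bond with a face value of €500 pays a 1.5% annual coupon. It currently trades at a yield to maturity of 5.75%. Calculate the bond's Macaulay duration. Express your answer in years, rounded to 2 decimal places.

4.84 years

Periodic yield y = 0.0575. Discount each cash flow and weight by its year:
  t   CF        PV=CF/(1+0.0575)^t    t·PV
  1         7.50         7.0922         7.0922
  2         7.50         6.7066        13.4131
  3         7.50         6.3419        19.0257
  4         7.50         5.9971        23.9883
  5       507.50       383.7374     1,918.6872
  Σ                    409.8752     1,982.2066
Price P = Σ PV = 409.8752.
Macaulay duration = Σ(t·PV) / P = 1,982.2066 / 409.8752 = 4.83612 years.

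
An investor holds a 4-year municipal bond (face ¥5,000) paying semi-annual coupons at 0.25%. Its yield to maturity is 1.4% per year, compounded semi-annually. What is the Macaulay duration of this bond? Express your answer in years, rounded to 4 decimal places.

Periodic yield y = 0.007. Discount each cash flow and weight by its period:
  t   CF        PV=CF/(1+0.007)^t    t·PV
  1         6.25         6.2066         6.2066
  2         6.25         6.1634        12.3268
  3         6.25         6.1206        18.3617
  4         6.25         6.0780        24.3121
  5         6.25         6.0358        30.1788
  6         6.25         5.9938        35.9629
  7         6.25         5.9521        41.6650
  8     5,006.25     4,734.5289    37,876.2309
  Σ                  4,777.0792    38,045.2449
Price P = Σ PV = 4,777.0792.
Macaulay duration = Σ(t·PV) / P = 38,045.2449 / 4,777.0792 = 7.96412 half-year periods.
In years: 7.96412 / 2 = 3.98206 years.

3.9821 years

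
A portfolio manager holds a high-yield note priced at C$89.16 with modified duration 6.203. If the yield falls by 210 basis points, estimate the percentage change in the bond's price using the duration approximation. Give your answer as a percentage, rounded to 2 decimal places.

Duration approximation: ΔP/P ≈ -D_mod · Δy = -6.203 × (-0.021) = +0.130263.
As a percentage: +13.0263%.

+13.03%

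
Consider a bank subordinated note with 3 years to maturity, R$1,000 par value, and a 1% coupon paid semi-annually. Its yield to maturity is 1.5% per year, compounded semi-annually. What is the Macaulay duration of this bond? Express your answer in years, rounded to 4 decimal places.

2.9626 years

Periodic yield y = 0.0075. Discount each cash flow and weight by its period:
  t   CF        PV=CF/(1+0.0075)^t    t·PV
  1         5.00         4.9628         4.9628
  2         5.00         4.9258         9.8517
  3         5.00         4.8892        14.6675
  4         5.00         4.8528        19.4111
  5         5.00         4.8166        24.0832
  6     1,005.00       960.9388     5,765.6328
  Σ                    985.3860     5,838.6091
Price P = Σ PV = 985.3860.
Macaulay duration = Σ(t·PV) / P = 5,838.6091 / 985.3860 = 5.92520 half-year periods.
In years: 5.92520 / 2 = 2.96260 years.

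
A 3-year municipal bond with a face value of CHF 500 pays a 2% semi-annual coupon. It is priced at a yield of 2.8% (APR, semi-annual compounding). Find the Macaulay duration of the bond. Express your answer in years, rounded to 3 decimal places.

2.926 years

Periodic yield y = 0.014. Discount each cash flow and weight by its period:
  t   CF        PV=CF/(1+0.014)^t    t·PV
  1         5.00         4.9310         4.9310
  2         5.00         4.8629         9.7258
  3         5.00         4.7957        14.3872
  4         5.00         4.7295        18.9181
  5         5.00         4.6642        23.3212
  6       505.00       464.5834     2,787.5001
  Σ                    488.5667     2,858.7834
Price P = Σ PV = 488.5667.
Macaulay duration = Σ(t·PV) / P = 2,858.7834 / 488.5667 = 5.85137 half-year periods.
In years: 5.85137 / 2 = 2.92568 years.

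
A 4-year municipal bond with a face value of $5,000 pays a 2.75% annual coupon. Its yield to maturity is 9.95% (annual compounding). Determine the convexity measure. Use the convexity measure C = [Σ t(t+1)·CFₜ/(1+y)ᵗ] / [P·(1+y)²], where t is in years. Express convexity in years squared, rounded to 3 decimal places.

With y = 0.0995:
  t   CF        PV=CF/(1+0.0995)^t    t·PV        t(t+1)·PV
  1       137.50       125.0568       125.0568         250.1137
  2       137.50       113.7397       227.4795         682.4384
  3       137.50       103.4468       310.3404       1,241.3614
  4     5,137.50     3,515.3689    14,061.4754      70,307.3770
  Σ                  3,857.6122    14,724.3521      72,481.2905
P = 3,857.6122.
Convexity = Σ t(t+1)·PV / [P·(1+y)²] = 72,481.2905 / (3,857.6122 × 1.208900) = 15.54236.

15.542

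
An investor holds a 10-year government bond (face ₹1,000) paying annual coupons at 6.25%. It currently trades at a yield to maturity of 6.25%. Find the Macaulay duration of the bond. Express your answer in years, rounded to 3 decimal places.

7.728 years

Periodic yield y = 0.0625. Discount each cash flow and weight by its year:
  t   CF        PV=CF/(1+0.0625)^t    t·PV
  1        62.50        58.8235        58.8235
  2        62.50        55.3633       110.7266
  3        62.50        52.1067       156.3200
  4        62.50        49.0416       196.1662
  5        62.50        46.1568       230.7838
  6        62.50        43.4417       260.6499
  7        62.50        40.8863       286.2039
  8        62.50        38.4812       307.8495
  9        62.50        36.2176       325.9583
  10    1,062.50       579.4815     5,794.8147
  Σ                  1,000.0000     7,728.2965
Price P = Σ PV = 1,000.0000.
Macaulay duration = Σ(t·PV) / P = 7,728.2965 / 1,000.0000 = 7.72830 years.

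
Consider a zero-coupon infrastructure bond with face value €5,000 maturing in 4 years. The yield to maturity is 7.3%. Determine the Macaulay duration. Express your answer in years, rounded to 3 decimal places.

4.000 years

A zero-coupon bond has a single cash flow at maturity, so its Macaulay duration equals its maturity: 4 years.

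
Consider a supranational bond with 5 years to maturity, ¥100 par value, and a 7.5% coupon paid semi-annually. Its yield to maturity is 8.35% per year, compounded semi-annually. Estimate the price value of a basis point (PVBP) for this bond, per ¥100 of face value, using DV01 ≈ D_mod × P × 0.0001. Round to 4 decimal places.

¥0.0394

Periodic yield y = 0.04175.
  t   CF        PV=CF/(1+0.04175)^t    t·PV
  1         3.75         3.5997         3.5997
  2         3.75         3.4554         6.9109
  3         3.75         3.3170         9.9509
  4         3.75         3.1840        12.7361
  5         3.75         3.0564        15.2821
  6         3.75         2.9339        17.6036
  7         3.75         2.8164        19.7145
  8         3.75         2.7035        21.6278
  9         3.75         2.5951        23.3562
  10      103.75        68.9212       689.2123
  Σ                     96.5827       819.9941
P = 96.5827; D_Mac = 8.49007 half-year periods = 4.24504 yrs; D_mod = 4.07491 yrs.
DV01 ≈ 4.07491 × 96.5827 × 0.0001 = 0.039357.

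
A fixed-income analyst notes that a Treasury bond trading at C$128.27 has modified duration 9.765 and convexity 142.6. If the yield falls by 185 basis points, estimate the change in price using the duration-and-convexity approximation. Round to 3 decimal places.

+C$26.302

Duration effect: -D_mod·Δy = -9.765 × (-0.0185) = +0.1806525
Convexity effect: ½·C·(Δy)² = 0.5 × 142.6 × (-0.0185)² = +0.024402425
ΔP/P ≈ +0.1806525 + 0.024402425 = +0.205054925
ΔP ≈ 128.27 × (+0.205054925) = +26.30239522975.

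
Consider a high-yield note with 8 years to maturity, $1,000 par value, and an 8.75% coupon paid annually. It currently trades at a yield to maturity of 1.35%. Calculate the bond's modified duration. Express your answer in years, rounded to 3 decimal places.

6.402 years

Periodic yield y = 0.0135. First find Macaulay duration:
  t   CF        PV=CF/(1+0.0135)^t    t·PV
  1        87.50        86.3345        86.3345
  2        87.50        85.1845       170.3690
  3        87.50        84.0498       252.1495
  4        87.50        82.9303       331.7211
  5        87.50        81.8256       409.1281
  6        87.50        80.7357       484.4141
  7        87.50        79.6603       557.6219
  8     1,087.50       976.8756     7,815.0044
  Σ                  1,557.5962    10,106.7425
P = 1,557.5962; Macaulay duration = 10,106.7425 / 1,557.5962 = 6.48868 years.
Modified duration = D_Mac / (1 + y) = 6.48868 / 1.0135 = 6.40225 years.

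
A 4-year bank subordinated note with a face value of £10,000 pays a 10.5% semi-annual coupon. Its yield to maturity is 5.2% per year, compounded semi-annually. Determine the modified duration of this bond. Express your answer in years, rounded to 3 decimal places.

3.340 years

Periodic yield y = 0.026. First find Macaulay duration:
  t   CF        PV=CF/(1+0.026)^t    t·PV
  1       525.00       511.6959       511.6959
  2       525.00       498.7290       997.4579
  3       525.00       486.0906     1,458.2718
  4       525.00       473.7725     1,895.0901
  5       525.00       461.7666     2,308.8329
  6       525.00       450.0649     2,700.3894
  7       525.00       438.6597     3,070.6182
  8    10,525.00     8,571.2314    68,569.8509
  Σ                 11,892.0106    81,512.2070
P = 11,892.0106; Macaulay duration = 81,512.2070 / 11,892.0106 = 6.85437 half-year periods = 3.42718 years.
Modified duration = D_Mac / (1 + y) = 3.42718 / 1.026 = 3.34033 years.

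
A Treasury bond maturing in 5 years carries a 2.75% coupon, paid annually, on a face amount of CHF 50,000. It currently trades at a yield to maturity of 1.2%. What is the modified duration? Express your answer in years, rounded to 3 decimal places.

Periodic yield y = 0.012. First find Macaulay duration:
  t   CF        PV=CF/(1+0.012)^t    t·PV
  1     1,375.00     1,358.6957     1,358.6957
  2     1,375.00     1,342.5846     2,685.1693
  3     1,375.00     1,326.6647     3,979.9940
  4     1,375.00     1,310.9335     5,243.7338
  5    51,375.00    48,400.4358   242,002.1792
  Σ                 53,739.3142   255,269.7719
P = 53,739.3142; Macaulay duration = 255,269.7719 / 53,739.3142 = 4.75015 years.
Modified duration = D_Mac / (1 + y) = 4.75015 / 1.012 = 4.69382 years.

4.694 years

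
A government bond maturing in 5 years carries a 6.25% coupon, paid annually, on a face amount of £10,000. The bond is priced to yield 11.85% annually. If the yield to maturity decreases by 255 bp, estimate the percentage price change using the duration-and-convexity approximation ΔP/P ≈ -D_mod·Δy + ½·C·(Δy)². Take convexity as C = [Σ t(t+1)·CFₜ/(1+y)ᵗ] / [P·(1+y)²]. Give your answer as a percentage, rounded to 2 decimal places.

+10.61%

With y = 0.1185:
  t   CF        PV=CF/(1+0.1185)^t    t·PV        t(t+1)·PV
  1       625.00       558.7841       558.7841       1,117.5682
  2       625.00       499.5834       999.1669       2,997.5007
  3       625.00       446.6548     1,339.9645       5,359.8582
  4       625.00       399.3338     1,597.3352       7,986.6759
  5    10,625.00     6,069.4452    30,347.2261     182,083.3568
  Σ                  7,973.8014    34,842.4768     199,544.9597
P = 7,973.8014; D_Mac = 4.36962 yrs; D_mod = 3.90668 yrs; C = 20.00338.
Duration effect: -3.90668 × (-0.0255) = +0.099620
Convexity effect: 0.5 × 20.00338 × (-0.0255)² = +0.0065036
ΔP/P ≈ +0.099620 + 0.0065036 = +0.106124 = +10.6124%.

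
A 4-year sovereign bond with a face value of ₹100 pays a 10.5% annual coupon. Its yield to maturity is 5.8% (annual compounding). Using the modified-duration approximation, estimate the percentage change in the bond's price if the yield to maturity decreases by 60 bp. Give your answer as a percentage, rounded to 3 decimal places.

+1.989%

Periodic yield y = 0.058. Modified duration first:
  t   CF        PV=CF/(1+0.058)^t    t·PV
  1        10.50         9.9244         9.9244
  2        10.50         9.3803        18.7607
  3        10.50         8.8661        26.5983
  4       110.50        88.1901       352.7602
  Σ                    116.3609       408.0435
P = 116.3609; D_Mac = 3.50671 yrs; D_mod = 3.50671/(1+0.058) = 3.31447 yrs.
ΔP/P ≈ -D_mod · Δy = -3.31447 × (-0.006) = +0.019887 = +1.9887%.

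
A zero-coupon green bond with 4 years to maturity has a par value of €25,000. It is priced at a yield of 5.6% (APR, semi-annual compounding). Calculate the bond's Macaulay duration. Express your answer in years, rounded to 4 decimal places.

4.0000 years

A zero-coupon bond has a single cash flow at maturity, so its Macaulay duration equals its maturity: 4 years.
(Equivalently: 8 semi-annual periods ÷ 2 = 4 years.)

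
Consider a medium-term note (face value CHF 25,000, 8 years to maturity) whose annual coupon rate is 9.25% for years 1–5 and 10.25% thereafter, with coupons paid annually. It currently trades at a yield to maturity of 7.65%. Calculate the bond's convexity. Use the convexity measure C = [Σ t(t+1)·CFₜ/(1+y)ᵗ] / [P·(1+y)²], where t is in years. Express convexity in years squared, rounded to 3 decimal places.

With y = 0.0765:
  t   CF        PV=CF/(1+0.0765)^t    t·PV        t(t+1)·PV
  1     2,312.50     2,148.1654     2,148.1654       4,296.3307
  2     2,312.50     1,995.5089     3,991.0178      11,973.0535
  3     2,312.50     1,853.7008     5,561.1024      22,244.4097
  4     2,312.50     1,721.9701     6,887.8804      34,439.4019
  5     2,312.50     1,599.6006     7,998.0032      47,988.0194
  6     2,562.50     1,646.5680     9,879.4080      69,155.8557
  7     2,562.50     1,529.5569    10,706.8982      85,655.1859
  8    27,562.50    15,282.9198   122,263.3582   1,100,370.2242
  Σ                 27,777.9905   169,435.8337   1,376,122.4810
P = 27,777.9905.
Convexity = Σ t(t+1)·PV / [P·(1+y)²] = 1,376,122.4810 / (27,777.9905 × 1.158852) = 42.74922.

42.749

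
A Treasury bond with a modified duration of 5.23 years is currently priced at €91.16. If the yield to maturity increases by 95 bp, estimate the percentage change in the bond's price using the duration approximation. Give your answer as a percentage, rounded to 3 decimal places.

Duration approximation: ΔP/P ≈ -D_mod · Δy = -5.23 × (+0.0095) = -0.049685.
As a percentage: -4.9685%.

-4.969%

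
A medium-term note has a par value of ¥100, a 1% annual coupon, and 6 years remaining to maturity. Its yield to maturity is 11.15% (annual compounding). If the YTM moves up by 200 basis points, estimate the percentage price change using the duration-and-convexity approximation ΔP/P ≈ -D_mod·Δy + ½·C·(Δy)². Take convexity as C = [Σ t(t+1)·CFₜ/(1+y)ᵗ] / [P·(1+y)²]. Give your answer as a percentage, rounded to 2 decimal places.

With y = 0.1115:
  t   CF        PV=CF/(1+0.1115)^t    t·PV        t(t+1)·PV
  1         1.00         0.8997         0.8997           1.7994
  2         1.00         0.8094         1.6189           4.8566
  3         1.00         0.7282         2.1847           8.7388
  4         1.00         0.6552         2.6207          13.1036
  5         1.00         0.5895         2.9473          17.6837
  6       101.00        53.5630       321.3778       2,249.6443
  Σ                     57.2450       331.6490       2,295.8265
P = 57.2450; D_Mac = 5.79351 yrs; D_mod = 5.21233 yrs; C = 32.46257.
Duration effect: -5.21233 × (+0.02) = -0.104247
Convexity effect: 0.5 × 32.46257 × (0.02)² = +0.0064925
ΔP/P ≈ -0.104247 + 0.0064925 = -0.097754 = -9.7754%.

-9.78%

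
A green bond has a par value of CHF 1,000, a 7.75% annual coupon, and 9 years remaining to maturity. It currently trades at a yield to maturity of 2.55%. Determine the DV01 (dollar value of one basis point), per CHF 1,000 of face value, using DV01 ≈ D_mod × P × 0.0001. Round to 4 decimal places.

CHF 0.9901

Periodic yield y = 0.0255.
  t   CF        PV=CF/(1+0.0255)^t    t·PV
  1        77.50        75.5729        75.5729
  2        77.50        73.6937       147.3874
  3        77.50        71.8612       215.5837
  4        77.50        70.0743       280.2974
  5        77.50        68.3319       341.6594
  6        77.50        66.6327       399.7965
  7        77.50        64.9759       454.8310
  8        77.50        63.3602       506.8814
  9     1,077.50       859.0062     7,731.0558
  Σ                  1,413.5090    10,153.0655
P = 1,413.5090; D_Mac = 7.18288 yrs; D_mod = 7.00427 yrs.
DV01 ≈ 7.00427 × 1,413.5090 × 0.0001 = 0.990060.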